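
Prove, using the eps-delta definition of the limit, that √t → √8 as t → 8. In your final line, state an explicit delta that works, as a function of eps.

Fix eps > 0. We want delta > 0 such that 0 < |t − 8| < delta implies |√t − √8| < eps.
Rationalise: √t − √8 = (t − 8)/(√t + √8), so |√t − √8| = |t − 8|/(√t + √8).
Restrict delta ≤ 8 so that |t − 8| < 8 forces t > 0, and then √t + √8 > √8.
Hence |√t − √8| < |t − 8|/√8, which is < eps once |t − 8| < √8·eps.
Take delta = min(8, √8·eps). If 0 < |t − 8| < delta then t > 0 and |√t − √8| < |t − 8|/√8 < eps.

delta = min(8, √8·eps)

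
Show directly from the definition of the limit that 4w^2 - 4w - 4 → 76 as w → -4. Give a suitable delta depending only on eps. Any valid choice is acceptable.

delta = min(1, eps/40)

Fix eps > 0. We want delta > 0 such that 0 < |w + 4| < delta implies |(4w^2 - 4w - 4) − 76| < eps.
(4w^2 - 4w - 4) − 76 = 4w^2 - 4w - 80 = (w + 4)(4w - 20).
So |(4w^2 - 4w - 4) − 76| = |w + 4|·|4w - 20|.
Require delta ≤ 1. Then |w + 4| < 1 gives |w| < 5, and by the triangle inequality |4w - 20| ≤ 4·5 + 20 = 40.
Hence |(4w^2 - 4w - 4) − 76| ≤ 40|w + 4| < eps provided |w + 4| < eps/40.
Choosing delta = min(1, eps/40) ensures both conditions, hence |(4w^2 - 4w - 4) − 76| < eps.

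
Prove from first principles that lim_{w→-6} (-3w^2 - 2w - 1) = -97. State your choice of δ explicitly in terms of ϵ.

Suppose ϵ > 0. We want δ > 0 such that 0 < |w + 6| < δ implies |(-3w^2 - 2w - 1) + 97| < ϵ.
(-3w^2 - 2w - 1) + 97 = -3w^2 - 2w + 96 = (w + 6)(-3w + 16).
So |(-3w^2 - 2w - 1) + 97| = |w + 6|·|-3w + 16|.
Require δ ≤ 2. Then |w + 6| < 2 gives |w| < 8, and by the triangle inequality |-3w + 16| ≤ 3·8 + 16 = 40.
Hence |(-3w^2 - 2w - 1) + 97| ≤ 40|w + 6| < ϵ provided |w + 6| < ϵ/40.
Choosing δ = min(2, ϵ/40) ensures both conditions, hence |(-3w^2 - 2w - 1) + 97| < ϵ.

δ = min(2, ϵ/40)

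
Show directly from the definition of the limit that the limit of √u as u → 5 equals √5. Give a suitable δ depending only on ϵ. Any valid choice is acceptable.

δ = min(5, √5·ϵ)

Let ϵ > 0 be given. We want δ > 0 such that 0 < |u − 5| < δ implies |√u − √5| < ϵ.
Rationalise: √u − √5 = (u − 5)/(√u + √5), so |√u − √5| = |u − 5|/(√u + √5).
Restrict δ ≤ 5 so that |u − 5| < 5 forces u > 0, and then √u + √5 > √5.
Hence |√u − √5| < |u − 5|/√5, which is < ϵ once |u − 5| < √5·ϵ.
Take δ = min(5, √5·ϵ). If 0 < |u − 5| < δ then u > 0 and |√u − √5| < |u − 5|/√5 < ϵ.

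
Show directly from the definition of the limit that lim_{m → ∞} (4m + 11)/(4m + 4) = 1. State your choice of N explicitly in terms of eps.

Suppose eps > 0. For m ≥ 1, |(4m + 11)/(4m + 4) − 1| = |28|/(4(4m + 4)) = 28/(4(4m + 4)).
Since 4m + 4 ≥ 4m for m ≥ 1, this is ≤ 28/(4·4m) = (7/4)/m.
So |(4m + 11)/(4m + 4) − 1| < eps whenever m > (7/4)/eps.
Take N = (7/4)/eps. If m > N then |(4m + 11)/(4m + 4) − 1| ≤ (7/4)/m < eps.

N = (7/4)/eps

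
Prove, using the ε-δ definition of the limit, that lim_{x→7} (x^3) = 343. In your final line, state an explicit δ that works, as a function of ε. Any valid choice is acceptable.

δ = min(2, ε/193)

Let ε > 0. We seek δ > 0 with 0 < |x − 7| < δ ⇒ |x^3 − 343| < ε.
Factor: x^3 − 343 = (x − 7)(x^2 + 7x + 49), so |x^3 − 343| = |x − 7|·|x^2 + 7x + 49|.
Impose δ ≤ 2 so that |x| < 9; then |x^2 + 7x + 49| ≤ 193.
Hence |x^3 − 343| ≤ 193|x − 7|, which is < ε once |x − 7| < ε/193.
Take δ = min(2, ε/193). If 0 < |x − 7| < δ then both bounds hold and |x^3 − 343| ≤ 193|x − 7| < 193·(ε/193) = ε.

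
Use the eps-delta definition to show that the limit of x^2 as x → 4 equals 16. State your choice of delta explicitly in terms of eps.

delta = min(1, eps/9)

Let eps > 0. We seek delta > 0 with 0 < |x − 4| < delta ⇒ |x^2 − 16| < eps.
Factor: x^2 − 16 = (x − 4)(x + 4), so |x^2 − 16| = |x − 4|·|x + 4|.
Impose delta ≤ 1 so that |x| < 5; then |x + 4| ≤ 9.
Hence |x^2 − 16| ≤ 9|x − 4|, which is < eps once |x − 4| < eps/9.
Take delta = min(1, eps/9). If 0 < |x − 4| < delta then both bounds hold and |x^2 − 16| ≤ 9|x − 4| < 9·(eps/9) = eps.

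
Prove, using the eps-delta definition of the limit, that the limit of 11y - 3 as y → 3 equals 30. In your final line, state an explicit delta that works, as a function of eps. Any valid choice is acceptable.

delta = eps/11

Let eps > 0. We need delta > 0 so that 0 < |y − 3| < delta implies |(11y - 3) − 30| < eps.
|(11y - 3) − 30| = |11y - 33| = 11|y − 3|.
Thus it suffices that |y − 3| < eps/11.
Take delta = eps/11. If 0 < |y − 3| < delta then |(11y - 3) − 30| = 11|y − 3| < 11·(eps/11) = eps.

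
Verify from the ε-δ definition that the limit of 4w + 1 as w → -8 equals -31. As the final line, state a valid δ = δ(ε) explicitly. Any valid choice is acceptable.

Let ε > 0. We need δ > 0 so that 0 < |w + 8| < δ implies |(4w + 1) + 31| < ε.
|(4w + 1) + 31| = |4w + 32| = 4|w + 8|.
So 4|w + 8| < ε exactly when |w + 8| < ε/4.
Choosing δ = ε/4 gives |(4w + 1) + 31| = 4|w + 8| < ε whenever |w + 8| < δ.

δ = ε/4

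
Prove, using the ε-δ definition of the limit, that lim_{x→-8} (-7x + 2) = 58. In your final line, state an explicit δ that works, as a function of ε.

δ = ε/7

Let ε > 0 be given. We need δ > 0 so that 0 < |x + 8| < δ implies |(-7x + 2) − 58| < ε.
|(-7x + 2) − 58| = |-7x - 56| = 7|x + 8|.
Thus it suffices that |x + 8| < ε/7.
Take δ = ε/7. If 0 < |x + 8| < δ then |(-7x + 2) − 58| = 7|x + 8| < 7·(ε/7) = ε.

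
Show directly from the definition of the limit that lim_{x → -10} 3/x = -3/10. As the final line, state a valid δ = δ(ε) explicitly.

Suppose ε > 0. We seek δ > 0 such that 0 < |x + 10| < δ implies |3/x + 3/10| < ε.
|3/x + 3/10| = 3·|-10 − x|/(10·|x|) = 3|x + 10|/(10|x|).
Restrict δ ≤ 5. Then |x + 10| < 5 gives |x| > 5, so 10|x| > 50.
Then |3/x + 3/10| < 3|x + 10|/50, which is < ε when |x + 10| < (50/3)ε.
Take δ = min(5, (50/3)ε). Then 0 < |x + 10| < δ gives both |x + 10| < 5 and |x + 10| < (50/3)ε, so |3/x + 3/10| < ε.

δ = min(5, (50/3)ε)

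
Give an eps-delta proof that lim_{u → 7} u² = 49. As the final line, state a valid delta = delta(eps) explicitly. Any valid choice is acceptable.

delta = min(1, eps/15)

Suppose eps > 0. We seek delta > 0 with 0 < |u − 7| < delta ⇒ |u² − 49| < eps.
Factor: u² − 49 = (u − 7)(u + 7), so |u² − 49| = |u − 7|·|u + 7|.
Restrict delta ≤ 1. Then |u − 7| < 1 gives |u| < 8, so by the triangle inequality |u + 7| ≤ 8 + 7 = 15.
Hence |u² − 49| ≤ 15|u − 7|, which is < eps once |u − 7| < eps/15.
Take delta = min(1, eps/15). If 0 < |u − 7| < delta then both bounds hold and |u² − 49| ≤ 15|u − 7| < 15·(eps/15) = eps.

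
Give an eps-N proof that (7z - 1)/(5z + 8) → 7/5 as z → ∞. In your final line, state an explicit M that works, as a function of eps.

Let eps > 0. We seek M > 0 such that z > M implies |(7z - 1)/(5z + 8) − (7/5)| < eps.
(7z - 1)/(5z + 8) − (7/5) = (5(7z - 1) − 7(5z + 8)) / (5(5z + 8)) = -61/(5(5z + 8)).
For z > 0 we have 5z + 8 > 5z, so |(7z - 1)/(5z + 8) − (7/5)| = 61/(5(5z + 8)) < 61/(5·5z) = (61/25)/z.
Thus |(7z - 1)/(5z + 8) − (7/5)| < eps whenever z > (61/25)/eps.
Take M = (61/25)/eps. If z > M then |(7z - 1)/(5z + 8) − (7/5)| < (61/25)/z < eps.

M = (61/25)/eps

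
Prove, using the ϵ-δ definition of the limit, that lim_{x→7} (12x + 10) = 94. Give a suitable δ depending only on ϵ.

δ = ϵ/12

Let ϵ > 0. We need δ > 0 so that 0 < |x − 7| < δ implies |(12x + 10) − 94| < ϵ.
Since (12x + 10) − 94 = 12(x − 7), we have |(12x + 10) − 94| = 12|x − 7|.
Thus it suffices that |x − 7| < ϵ/12.
Choosing δ = ϵ/12 gives |(12x + 10) − 94| = 12|x − 7| < ϵ whenever |x − 7| < δ.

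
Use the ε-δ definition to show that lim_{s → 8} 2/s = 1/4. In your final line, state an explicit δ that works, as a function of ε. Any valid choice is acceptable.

δ = min(4, 16ε)

Fix ε > 0. We seek δ > 0 such that 0 < |s − 8| < δ implies |2/s − (1/4)| < ε.
|2/s − (1/4)| = 2·|8 − s|/(8·|s|) = 2|s − 8|/(8|s|).
Restrict δ ≤ 4. Then |s − 8| < 4 gives |s| > 4, so 8|s| > 32.
Then |2/s − (1/4)| < 2|s − 8|/32, which is < ε when |s − 8| < 16ε.
Take δ = min(4, 16ε). Then 0 < |s − 8| < δ gives both |s − 8| < 4 and |s − 8| < 16ε, so |2/s − (1/4)| < ε.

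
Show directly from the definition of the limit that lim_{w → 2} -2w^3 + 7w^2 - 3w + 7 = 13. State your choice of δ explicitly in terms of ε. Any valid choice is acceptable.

δ = min(1, ε/30)

Let ε > 0 be given. We want δ > 0 such that 0 < |w − 2| < δ implies |(-2w^3 + 7w^2 - 3w + 7) − 13| < ε.
(-2w^3 + 7w^2 - 3w + 7) − 13 = -2w^3 + 7w^2 - 3w - 6 = (w − 2)(-2w^2 + 3w + 3).
So |(-2w^3 + 7w^2 - 3w + 7) − 13| = |w − 2|·|-2w^2 + 3w + 3|.
Require δ ≤ 1. Then |w − 2| < 1 gives |w| < 3, and by the triangle inequality |-2w^2 + 3w + 3| ≤ 2·3^2 + 3·3 + 3 = 30.
Hence |(-2w^3 + 7w^2 - 3w + 7) − 13| ≤ 30|w − 2| < ε provided |w − 2| < ε/30.
Take δ = min(1, ε/30). Then 0 < |w − 2| < δ gives both |w − 2| < 1 and |w − 2| < ε/30, so |(-2w^3 + 7w^2 - 3w + 7) − 13| < ε.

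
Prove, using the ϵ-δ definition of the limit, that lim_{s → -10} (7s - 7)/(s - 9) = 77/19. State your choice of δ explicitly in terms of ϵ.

δ = min(19/2, (361/112)ϵ)

Let ϵ > 0 be given. We want δ > 0 with 0 < |s + 10| < δ ⇒ |(7s - 7)/(s - 9) − (77/19)| < ϵ.
Combining over a common denominator, (7s - 7)/(s - 9) − (77/19) = [(7s - 7)·(-19) − (-77)·(s - 9)] / [(-19)·(s - 9)] = -56(s + 10) / ((-19)(s - 9)).
So |(7s - 7)/(s - 9) − (77/19)| = 56|s + 10| / (19·|s − 9|).
Restrict δ ≤ 19/2. Then |s + 10| < 19/2 gives |s − 9| = |(s + 10) + (-19)| ≥ 19 − 19/2 = 19/2.
Hence |(7s - 7)/(s - 9) − (77/19)| < 56|s + 10|/(19·(19/2)) = (112/361)|s + 10|, which is < ϵ once |s + 10| < (361/112)ϵ.
Take δ = min(19/2, (361/112)ϵ). Then 0 < |s + 10| < δ forces both bounds, so |(7s - 7)/(s - 9) − (77/19)| < ϵ.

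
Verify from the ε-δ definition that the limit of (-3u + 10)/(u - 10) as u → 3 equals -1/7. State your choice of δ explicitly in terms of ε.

Fix ε > 0. We want δ > 0 with 0 < |u − 3| < δ ⇒ |(-3u + 10)/(u - 10) + 1/7| < ε.
Combining over a common denominator, (-3u + 10)/(u - 10) + 1/7 = [(-3u + 10)·(-7) − 1·(u - 10)] / [(-7)·(u - 10)] = 20(u − 3) / ((-7)(u - 10)).
So |(-3u + 10)/(u - 10) + 1/7| = 20|u − 3| / (7·|u − 10|).
Restrict δ ≤ 7/2. Then |u − 3| < 7/2 gives |u − 10| = |(u − 3) + (-7)| ≥ 7 − 7/2 = 7/2.
Hence |(-3u + 10)/(u - 10) + 1/7| < 20|u − 3|/(7·(7/2)) = (40/49)|u − 3|, which is < ε once |u − 3| < (49/40)ε.
Take δ = min(7/2, (49/40)ε). Then 0 < |u − 3| < δ forces both bounds, so |(-3u + 10)/(u - 10) + 1/7| < ε.

δ = min(7/2, (49/40)ε)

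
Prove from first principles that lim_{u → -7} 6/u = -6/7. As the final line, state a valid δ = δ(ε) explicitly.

Let ε > 0 be given. We seek δ > 0 such that 0 < |u + 7| < δ implies |6/u + 6/7| < ε.
|6/u + 6/7| = 6·|-7 − u|/(7·|u|) = 6|u + 7|/(7|u|).
Require δ ≤ 7/2 so that |u| > 7 − 7/2 = 7/2, hence 7|u| > 49/2.
Then |6/u + 6/7| < 6|u + 7|/(49/2), which is < ε when |u + 7| < (49/12)ε.
Take δ = min(7/2, (49/12)ε). Then 0 < |u + 7| < δ gives both |u + 7| < 7/2 and |u + 7| < (49/12)ε, so |6/u + 6/7| < ε.

δ = min(7/2, (49/12)ε)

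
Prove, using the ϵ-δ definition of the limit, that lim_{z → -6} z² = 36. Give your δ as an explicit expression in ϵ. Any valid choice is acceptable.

Fix ϵ > 0. We seek δ > 0 with 0 < |z + 6| < δ ⇒ |z² − 36| < ϵ.
Factor: z² − 36 = (z + 6)(z - 6), so |z² − 36| = |z + 6|·|z - 6|.
Impose δ ≤ 1 so that |z| < 7; then |z - 6| ≤ 13.
Hence |z² − 36| ≤ 13|z + 6|, which is < ϵ once |z + 6| < ϵ/13.
Take δ = min(1, ϵ/13). If 0 < |z + 6| < δ then both bounds hold and |z² − 36| ≤ 13|z + 6| < 13·(ϵ/13) = ϵ.

δ = min(1, ϵ/13)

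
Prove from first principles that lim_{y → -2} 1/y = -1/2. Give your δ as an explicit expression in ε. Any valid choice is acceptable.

δ = min(1, 2ε)

Fix ε > 0. We seek δ > 0 such that 0 < |y + 2| < δ implies |1/y + 1/2| < ε.
|1/y + 1/2| = |-2 − y|/(2·|y|) = |y + 2|/(2|y|).
Restrict δ ≤ 1. Then |y + 2| < 1 gives |y| > 1, so 2|y| > 2.
Then |1/y + 1/2| < |y + 2|/2, which is < ε when |y + 2| < 2ε.
Take δ = min(1, 2ε). Then 0 < |y + 2| < δ gives both |y + 2| < 1 and |y + 2| < 2ε, so |1/y + 1/2| < ε.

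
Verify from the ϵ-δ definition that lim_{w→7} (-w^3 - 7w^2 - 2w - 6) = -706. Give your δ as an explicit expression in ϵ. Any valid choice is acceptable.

Fix ϵ > 0. We want δ > 0 such that 0 < |w − 7| < δ implies |(-w^3 - 7w^2 - 2w - 6) + 706| < ϵ.
(-w^3 - 7w^2 - 2w - 6) + 706 = -w^3 - 7w^2 - 2w + 700 = (w − 7)(-w^2 - 14w - 100).
So |(-w^3 - 7w^2 - 2w - 6) + 706| = |w − 7|·|-w^2 - 14w - 100|.
Require δ ≤ 1. Then |w − 7| < 1 gives |w| < 8, and by the triangle inequality |-w^2 - 14w - 100| ≤ 8^2 + 14·8 + 100 = 276.
Hence |(-w^3 - 7w^2 - 2w - 6) + 706| ≤ 276|w − 7| < ϵ provided |w − 7| < ϵ/276.
Choosing δ = min(1, ϵ/276) ensures both conditions, hence |(-w^3 - 7w^2 - 2w - 6) + 706| < ϵ.

δ = min(1, ϵ/276)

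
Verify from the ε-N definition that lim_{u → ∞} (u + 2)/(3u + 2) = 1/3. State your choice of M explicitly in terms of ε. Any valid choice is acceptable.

M = (4/9)/ε

Let ε > 0. We seek M > 0 such that u > M implies |(u + 2)/(3u + 2) − (1/3)| < ε.
(u + 2)/(3u + 2) − (1/3) = (3(u + 2) − (3u + 2)) / (3(3u + 2)) = 4/(3(3u + 2)).
For u > 0 we have 3u + 2 > 3u, so |(u + 2)/(3u + 2) − (1/3)| = 4/(3(3u + 2)) < 4/(3·3u) = (4/9)/u.
Thus |(u + 2)/(3u + 2) − (1/3)| < ε whenever u > (4/9)/ε.
Take M = (4/9)/ε. If u > M then |(u + 2)/(3u + 2) − (1/3)| < (4/9)/u < ε.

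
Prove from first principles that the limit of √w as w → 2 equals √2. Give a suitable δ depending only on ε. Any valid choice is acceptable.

δ = min(2, √2·ε)

Suppose ε > 0. We want δ > 0 such that 0 < |w − 2| < δ implies |√w − √2| < ε.
Multiplying by the conjugate, |√w − √2| = |w − 2|/(√w + √2).
Restrict δ ≤ 2 so that |w − 2| < 2 forces w > 0, and then √w + √2 > √2.
Hence |√w − √2| < |w − 2|/√2, which is < ε once |w − 2| < √2·ε.
Take δ = min(2, √2·ε). If 0 < |w − 2| < δ then w > 0 and |√w − √2| < |w − 2|/√2 < ε.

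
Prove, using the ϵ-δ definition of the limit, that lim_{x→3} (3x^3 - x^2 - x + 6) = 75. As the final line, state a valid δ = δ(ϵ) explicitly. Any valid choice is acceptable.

Fix ϵ > 0. We want δ > 0 such that 0 < |x − 3| < δ implies |(3x^3 - x^2 - x + 6) − 75| < ϵ.
(3x^3 - x^2 - x + 6) − 75 = 3x^3 - x^2 - x - 69 = (x − 3)(3x^2 + 8x + 23).
So |(3x^3 - x^2 - x + 6) − 75| = |x − 3|·|3x^2 + 8x + 23|.
Require δ ≤ 1. Then |x − 3| < 1 gives |x| < 4, and by the triangle inequality |3x^2 + 8x + 23| ≤ 3·4^2 + 8·4 + 23 = 103.
Hence |(3x^3 - x^2 - x + 6) − 75| ≤ 103|x − 3| < ϵ provided |x − 3| < ϵ/103.
Choosing δ = min(1, ϵ/103) ensures both conditions, hence |(3x^3 - x^2 - x + 6) − 75| < ϵ.

δ = min(1, ϵ/103)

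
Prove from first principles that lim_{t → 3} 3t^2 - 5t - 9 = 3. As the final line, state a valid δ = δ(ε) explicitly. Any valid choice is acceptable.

δ = min(2, ε/19)

Let ε > 0. We want δ > 0 such that 0 < |t − 3| < δ implies |(3t^2 - 5t - 9) − 3| < ε.
(3t^2 - 5t - 9) − 3 = 3t^2 - 5t - 12 = (t − 3)(3t + 4).
So |(3t^2 - 5t - 9) − 3| = |t − 3|·|3t + 4|.
Assume first that |t − 3| < 2, so |t| < 5. Then |3t + 4| ≤ 3·5 + 4 = 19.
Hence |(3t^2 - 5t - 9) − 3| ≤ 19|t − 3| < ε provided |t − 3| < ε/19.
Take δ = min(2, ε/19). Then 0 < |t − 3| < δ gives both |t − 3| < 2 and |t − 3| < ε/19, so |(3t^2 - 5t - 9) − 3| < ε.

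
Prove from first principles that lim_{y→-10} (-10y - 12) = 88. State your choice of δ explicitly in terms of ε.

Fix ε > 0. We need δ > 0 so that 0 < |y + 10| < δ implies |(-10y - 12) − 88| < ε.
Since (-10y - 12) − 88 = -10(y + 10), we have |(-10y - 12) − 88| = 10|y + 10|.
So 10|y + 10| < ε exactly when |y + 10| < ε/10.
Choosing δ = ε/10 gives |(-10y - 12) − 88| = 10|y + 10| < ε whenever |y + 10| < δ.

δ = ε/10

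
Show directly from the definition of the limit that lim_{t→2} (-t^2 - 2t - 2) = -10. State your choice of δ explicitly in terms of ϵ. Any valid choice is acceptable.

Let ϵ > 0 be given. We want δ > 0 such that 0 < |t − 2| < δ implies |(-t^2 - 2t - 2) + 10| < ϵ.
(-t^2 - 2t - 2) + 10 = -t^2 - 2t + 8 = (t − 2)(-t - 4).
So |(-t^2 - 2t - 2) + 10| = |t − 2|·|-t - 4|.
Assume first that |t − 2| < 2, so |t| < 4. Then |-t - 4| ≤ 4 + 4 = 8.
Hence |(-t^2 - 2t - 2) + 10| ≤ 8|t − 2| < ϵ provided |t − 2| < ϵ/8.
Take δ = min(2, ϵ/8). Then 0 < |t − 2| < δ gives both |t − 2| < 2 and |t − 2| < ϵ/8, so |(-t^2 - 2t - 2) + 10| < ϵ.

δ = min(2, ϵ/8)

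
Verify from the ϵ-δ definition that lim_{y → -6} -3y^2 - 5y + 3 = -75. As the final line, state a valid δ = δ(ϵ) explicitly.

δ = min(1, ϵ/34)

Let ϵ > 0. We want δ > 0 such that 0 < |y + 6| < δ implies |(-3y^2 - 5y + 3) + 75| < ϵ.
(-3y^2 - 5y + 3) + 75 = -3y^2 - 5y + 78 = (y + 6)(-3y + 13).
So |(-3y^2 - 5y + 3) + 75| = |y + 6|·|-3y + 13|.
Require δ ≤ 1. Then |y + 6| < 1 gives |y| < 7, and by the triangle inequality |-3y + 13| ≤ 3·7 + 13 = 34.
Hence |(-3y^2 - 5y + 3) + 75| ≤ 34|y + 6| < ϵ provided |y + 6| < ϵ/34.
Take δ = min(1, ϵ/34). Then 0 < |y + 6| < δ gives both |y + 6| < 1 and |y + 6| < ϵ/34, so |(-3y^2 - 5y + 3) + 75| < ϵ.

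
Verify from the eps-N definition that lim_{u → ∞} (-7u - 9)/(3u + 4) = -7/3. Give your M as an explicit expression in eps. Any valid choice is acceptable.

Let eps > 0 be given. We seek M > 0 such that u > M implies |(-7u - 9)/(3u + 4) + 7/3| < eps.
(-7u - 9)/(3u + 4) + 7/3 = (3(-7u - 9) − (-7)(3u + 4)) / (3(3u + 4)) = 1/(3(3u + 4)).
For u > 0 we have 3u + 4 > 3u, so |(-7u - 9)/(3u + 4) + 7/3| = 1/(3(3u + 4)) < 1/(3·3u) = (1/9)/u.
Thus |(-7u - 9)/(3u + 4) + 7/3| < eps whenever u > (1/9)/eps.
Take M = (1/9)/eps. If u > M then |(-7u - 9)/(3u + 4) + 7/3| < (1/9)/u < eps.

M = (1/9)/eps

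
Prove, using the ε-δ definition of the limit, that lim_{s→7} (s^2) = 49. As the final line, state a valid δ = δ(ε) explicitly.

Suppose ε > 0. We seek δ > 0 with 0 < |s − 7| < δ ⇒ |s^2 − 49| < ε.
Factor: s^2 − 49 = (s − 7)(s + 7), so |s^2 − 49| = |s − 7|·|s + 7|.
Impose δ ≤ 2 so that |s| < 9; then |s + 7| ≤ 16.
Hence |s^2 − 49| ≤ 16|s − 7|, which is < ε once |s − 7| < ε/16.
Take δ = min(2, ε/16). If 0 < |s − 7| < δ then both bounds hold and |s^2 − 49| ≤ 16|s − 7| < 16·(ε/16) = ε.

δ = min(2, ε/16)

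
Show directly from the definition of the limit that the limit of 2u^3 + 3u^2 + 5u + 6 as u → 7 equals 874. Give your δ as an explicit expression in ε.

δ = min(2, ε/439)

Let ε > 0. We want δ > 0 such that 0 < |u − 7| < δ implies |(2u^3 + 3u^2 + 5u + 6) − 874| < ε.
(2u^3 + 3u^2 + 5u + 6) − 874 = 2u^3 + 3u^2 + 5u - 868 = (u − 7)(2u^2 + 17u + 124).
So |(2u^3 + 3u^2 + 5u + 6) − 874| = |u − 7|·|2u^2 + 17u + 124|.
Require δ ≤ 2. Then |u − 7| < 2 gives |u| < 9, and by the triangle inequality |2u^2 + 17u + 124| ≤ 2·9^2 + 17·9 + 124 = 439.
Hence |(2u^3 + 3u^2 + 5u + 6) − 874| ≤ 439|u − 7| < ε provided |u − 7| < ε/439.
Choosing δ = min(2, ε/439) ensures both conditions, hence |(2u^3 + 3u^2 + 5u + 6) − 874| < ε.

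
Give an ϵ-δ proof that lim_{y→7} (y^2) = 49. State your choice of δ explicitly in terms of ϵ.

δ = min(1, ϵ/15)

Fix ϵ > 0. We seek δ > 0 with 0 < |y − 7| < δ ⇒ |y^2 − 49| < ϵ.
Factor: y^2 − 49 = (y − 7)(y + 7), so |y^2 − 49| = |y − 7|·|y + 7|.
Impose δ ≤ 1 so that |y| < 8; then |y + 7| ≤ 15.
Hence |y^2 − 49| ≤ 15|y − 7|, which is < ϵ once |y − 7| < ϵ/15.
Take δ = min(1, ϵ/15). If 0 < |y − 7| < δ then both bounds hold and |y^2 − 49| ≤ 15|y − 7| < 15·(ϵ/15) = ϵ.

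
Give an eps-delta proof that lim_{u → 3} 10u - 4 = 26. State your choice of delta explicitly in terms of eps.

Let eps > 0. We need delta > 0 so that 0 < |u − 3| < delta implies |(10u - 4) − 26| < eps.
Since (10u - 4) − 26 = 10(u − 3), we have |(10u - 4) − 26| = 10|u − 3|.
So 10|u − 3| < eps exactly when |u − 3| < eps/10.
Choosing delta = eps/10 gives |(10u - 4) − 26| = 10|u − 3| < eps whenever |u − 3| < delta.

delta = eps/10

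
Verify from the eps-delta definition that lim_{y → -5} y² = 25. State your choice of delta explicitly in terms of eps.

delta = min(1, eps/11)

Let eps > 0 be given. We seek delta > 0 with 0 < |y + 5| < delta ⇒ |y² − 25| < eps.
Factor: y² − 25 = (y + 5)(y - 5), so |y² − 25| = |y + 5|·|y - 5|.
Impose delta ≤ 1 so that |y| < 6; then |y - 5| ≤ 11.
Hence |y² − 25| ≤ 11|y + 5|, which is < eps once |y + 5| < eps/11.
Take delta = min(1, eps/11). If 0 < |y + 5| < delta then both bounds hold and |y² − 25| ≤ 11|y + 5| < 11·(eps/11) = eps.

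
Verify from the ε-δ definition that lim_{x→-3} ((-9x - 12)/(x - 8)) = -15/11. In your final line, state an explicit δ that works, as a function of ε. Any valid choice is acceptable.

δ = min(11/2, (121/168)ε)

Let ε > 0. We want δ > 0 with 0 < |x + 3| < δ ⇒ |(-9x - 12)/(x - 8) + 15/11| < ε.
Combining over a common denominator, (-9x - 12)/(x - 8) + 15/11 = [(-9x - 12)·(-11) − 15·(x - 8)] / [(-11)·(x - 8)] = 84(x + 3) / ((-11)(x - 8)).
So |(-9x - 12)/(x - 8) + 15/11| = 84|x + 3| / (11·|x − 8|).
Restrict δ ≤ 11/2. Then |x + 3| < 11/2 gives |x − 8| = |(x + 3) + (-11)| ≥ 11 − 11/2 = 11/2.
Hence |(-9x - 12)/(x - 8) + 15/11| < 84|x + 3|/(11·(11/2)) = (168/121)|x + 3|, which is < ε once |x + 3| < (121/168)ε.
Take δ = min(11/2, (121/168)ε). Then 0 < |x + 3| < δ forces both bounds, so |(-9x - 12)/(x - 8) + 15/11| < ε.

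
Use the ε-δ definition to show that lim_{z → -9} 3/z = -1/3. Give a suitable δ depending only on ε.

δ = min(9/2, (27/2)ε)

Suppose ε > 0. We seek δ > 0 such that 0 < |z + 9| < δ implies |3/z + 1/3| < ε.
|3/z + 1/3| = 3·|-9 − z|/(9·|z|) = 3|z + 9|/(9|z|).
Require δ ≤ 9/2 so that |z| > 9 − 9/2 = 9/2, hence 9|z| > 81/2.
Then |3/z + 1/3| < 3|z + 9|/(81/2), which is < ε when |z + 9| < (27/2)ε.
Take δ = min(9/2, (27/2)ε). Then 0 < |z + 9| < δ gives both |z + 9| < 9/2 and |z + 9| < (27/2)ε, so |3/z + 1/3| < ε.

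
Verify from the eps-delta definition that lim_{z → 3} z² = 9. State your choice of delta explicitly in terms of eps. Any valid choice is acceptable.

Let eps > 0 be given. We seek delta > 0 with 0 < |z − 3| < delta ⇒ |z² − 9| < eps.
Factor: z² − 9 = (z − 3)(z + 3), so |z² − 9| = |z − 3|·|z + 3|.
Impose delta ≤ 2 so that |z| < 5; then |z + 3| ≤ 8.
Hence |z² − 9| ≤ 8|z − 3|, which is < eps once |z − 3| < eps/8.
Take delta = min(2, eps/8). If 0 < |z − 3| < delta then both bounds hold and |z² − 9| ≤ 8|z − 3| < 8·(eps/8) = eps.

delta = min(2, eps/8)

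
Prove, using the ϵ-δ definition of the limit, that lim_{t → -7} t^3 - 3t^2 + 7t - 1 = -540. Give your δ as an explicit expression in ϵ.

δ = min(2, ϵ/248)

Let ϵ > 0 be given. We want δ > 0 such that 0 < |t + 7| < δ implies |(t^3 - 3t^2 + 7t - 1) + 540| < ϵ.
(t^3 - 3t^2 + 7t - 1) + 540 = t^3 - 3t^2 + 7t + 539 = (t + 7)(t^2 - 10t + 77).
So |(t^3 - 3t^2 + 7t - 1) + 540| = |t + 7|·|t^2 - 10t + 77|.
Assume first that |t + 7| < 2, so |t| < 9. Then |t^2 - 10t + 77| ≤ 9^2 + 10·9 + 77 = 248.
Hence |(t^3 - 3t^2 + 7t - 1) + 540| ≤ 248|t + 7| < ϵ provided |t + 7| < ϵ/248.
Choosing δ = min(2, ϵ/248) ensures both conditions, hence |(t^3 - 3t^2 + 7t - 1) + 540| < ϵ.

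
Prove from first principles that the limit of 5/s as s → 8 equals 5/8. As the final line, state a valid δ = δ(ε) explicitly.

Let ε > 0 be given. We seek δ > 0 such that 0 < |s − 8| < δ implies |5/s − (5/8)| < ε.
|5/s − (5/8)| = 5·|8 − s|/(8·|s|) = 5|s − 8|/(8|s|).
Require δ ≤ 4 so that |s| > 8 − 4 = 4, hence 8|s| > 32.
Then |5/s − (5/8)| < 5|s − 8|/32, which is < ε when |s − 8| < (32/5)ε.
Take δ = min(4, (32/5)ε). Then 0 < |s − 8| < δ gives both |s − 8| < 4 and |s − 8| < (32/5)ε, so |5/s − (5/8)| < ε.

δ = min(4, (32/5)ε)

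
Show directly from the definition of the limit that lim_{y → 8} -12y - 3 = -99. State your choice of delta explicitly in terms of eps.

Suppose eps > 0. We need delta > 0 so that 0 < |y − 8| < delta implies |(-12y - 3) + 99| < eps.
|(-12y - 3) + 99| = |-12y + 96| = 12|y − 8|.
Thus it suffices that |y − 8| < eps/12.
Take delta = eps/12. If 0 < |y − 8| < delta then |(-12y - 3) + 99| = 12|y − 8| < 12·(eps/12) = eps.

delta = eps/12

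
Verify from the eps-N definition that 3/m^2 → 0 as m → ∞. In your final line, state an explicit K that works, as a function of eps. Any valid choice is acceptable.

K = (3/eps)^{1/2}

Fix eps > 0. For m ≥ 1, |3/m^2 − 0| = 3/m^2.
3/m^2 < eps ⇔ m^2 > 3/eps ⇔ m > (3/eps)^{1/2}.
Take K = (3/eps)^{1/2}. Then m > K implies 3/m^2 < eps.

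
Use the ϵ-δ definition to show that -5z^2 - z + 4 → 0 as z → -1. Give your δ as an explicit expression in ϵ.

Fix ϵ > 0. We want δ > 0 such that 0 < |z + 1| < δ implies |(-5z^2 - z + 4)| < ϵ.
(-5z^2 - z + 4) = -5z^2 - z + 4 = (z + 1)(-5z + 4).
So |(-5z^2 - z + 4)| = |z + 1|·|-5z + 4|.
Require δ ≤ 2. Then |z + 1| < 2 gives |z| < 3, and by the triangle inequality |-5z + 4| ≤ 5·3 + 4 = 19.
Hence |(-5z^2 - z + 4)| ≤ 19|z + 1| < ϵ provided |z + 1| < ϵ/19.
Choosing δ = min(2, ϵ/19) ensures both conditions, hence |(-5z^2 - z + 4)| < ϵ.

δ = min(2, ϵ/19)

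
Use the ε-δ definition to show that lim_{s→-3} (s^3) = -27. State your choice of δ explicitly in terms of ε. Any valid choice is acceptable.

Let ε > 0. We seek δ > 0 with 0 < |s + 3| < δ ⇒ |s^3 + 27| < ε.
Factor: s^3 + 27 = (s + 3)(s^2 - 3s + 9), so |s^3 + 27| = |s + 3|·|s^2 - 3s + 9|.
Impose δ ≤ 2 so that |s| < 5; then |s^2 - 3s + 9| ≤ 49.
Hence |s^3 + 27| ≤ 49|s + 3|, which is < ε once |s + 3| < ε/49.
Take δ = min(2, ε/49). If 0 < |s + 3| < δ then both bounds hold and |s^3 + 27| ≤ 49|s + 3| < 49·(ε/49) = ε.

δ = min(2, ε/49)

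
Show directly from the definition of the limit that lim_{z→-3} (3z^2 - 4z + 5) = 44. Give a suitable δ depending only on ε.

Let ε > 0 be given. We want δ > 0 such that 0 < |z + 3| < δ implies |(3z^2 - 4z + 5) − 44| < ε.
(3z^2 - 4z + 5) − 44 = 3z^2 - 4z - 39 = (z + 3)(3z - 13).
So |(3z^2 - 4z + 5) − 44| = |z + 3|·|3z - 13|.
Assume first that |z + 3| < 2, so |z| < 5. Then |3z - 13| ≤ 3·5 + 13 = 28.
Hence |(3z^2 - 4z + 5) − 44| ≤ 28|z + 3| < ε provided |z + 3| < ε/28.
Take δ = min(2, ε/28). Then 0 < |z + 3| < δ gives both |z + 3| < 2 and |z + 3| < ε/28, so |(3z^2 - 4z + 5) − 44| < ε.

δ = min(2, ε/28)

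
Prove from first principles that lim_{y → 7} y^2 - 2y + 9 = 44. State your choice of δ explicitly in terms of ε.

δ = min(1, ε/13)

Let ε > 0 be given. We want δ > 0 such that 0 < |y − 7| < δ implies |(y^2 - 2y + 9) − 44| < ε.
(y^2 - 2y + 9) − 44 = y^2 - 2y - 35 = (y − 7)(y + 5).
So |(y^2 - 2y + 9) − 44| = |y − 7|·|y + 5|.
Require δ ≤ 1. Then |y − 7| < 1 gives |y| < 8, and by the triangle inequality |y + 5| ≤ 8 + 5 = 13.
Hence |(y^2 - 2y + 9) − 44| ≤ 13|y − 7| < ε provided |y − 7| < ε/13.
Choosing δ = min(1, ε/13) ensures both conditions, hence |(y^2 - 2y + 9) − 44| < ε.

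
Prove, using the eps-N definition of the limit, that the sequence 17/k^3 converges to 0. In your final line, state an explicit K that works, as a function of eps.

K = (17/eps)^{1/3}

Fix eps > 0. For k ≥ 1, |17/k^3 − 0| = 17/k^3.
17/k^3 < eps ⇔ k^3 > 17/eps ⇔ k > (17/eps)^{1/3}.
Take K = (17/eps)^{1/3}. Then k > K implies 17/k^3 < eps.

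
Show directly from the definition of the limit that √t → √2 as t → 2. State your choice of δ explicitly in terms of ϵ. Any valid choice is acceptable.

Fix ϵ > 0. We want δ > 0 such that 0 < |t − 2| < δ implies |√t − √2| < ϵ.
Rationalise: √t − √2 = (t − 2)/(√t + √2), so |√t − √2| = |t − 2|/(√t + √2).
Restrict δ ≤ 2 so that |t − 2| < 2 forces t > 0, and then √t + √2 > √2.
Hence |√t − √2| < |t − 2|/√2, which is < ϵ once |t − 2| < √2·ϵ.
Take δ = min(2, √2·ϵ). If 0 < |t − 2| < δ then t > 0 and |√t − √2| < |t − 2|/√2 < ϵ.

δ = min(2, √2·ϵ)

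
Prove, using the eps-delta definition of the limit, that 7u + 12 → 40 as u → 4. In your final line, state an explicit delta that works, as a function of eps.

delta = eps/7

Let eps > 0 be given. We need delta > 0 so that 0 < |u − 4| < delta implies |(7u + 12) − 40| < eps.
|(7u + 12) − 40| = |7u - 28| = 7|u − 4|.
So 7|u − 4| < eps exactly when |u − 4| < eps/7.
Choosing delta = eps/7 gives |(7u + 12) − 40| = 7|u − 4| < eps whenever |u − 4| < delta.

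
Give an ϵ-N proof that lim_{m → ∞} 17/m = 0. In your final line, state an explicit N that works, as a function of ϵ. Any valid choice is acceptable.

N = 17/ϵ

Let ϵ > 0. For m ≥ 1, |17/m − 0| = 17/(m) ≤ 17/m.
We need 17/m < ϵ, i.e. m > 17/ϵ.
Take N = 17/ϵ. If m > N then |17/m| ≤ 17/m < ϵ.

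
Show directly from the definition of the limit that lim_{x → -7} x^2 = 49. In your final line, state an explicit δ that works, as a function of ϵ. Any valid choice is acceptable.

δ = min(1, ϵ/15)

Let ϵ > 0 be given. We seek δ > 0 with 0 < |x + 7| < δ ⇒ |x^2 − 49| < ϵ.
Factor: x^2 − 49 = (x + 7)(x - 7), so |x^2 − 49| = |x + 7|·|x - 7|.
Impose δ ≤ 1 so that |x| < 8; then |x - 7| ≤ 15.
Hence |x^2 − 49| ≤ 15|x + 7|, which is < ϵ once |x + 7| < ϵ/15.
Take δ = min(1, ϵ/15). If 0 < |x + 7| < δ then both bounds hold and |x^2 − 49| ≤ 15|x + 7| < 15·(ϵ/15) = ϵ.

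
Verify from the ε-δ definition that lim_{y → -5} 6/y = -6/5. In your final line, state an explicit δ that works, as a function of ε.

δ = min(5/2, (25/12)ε)

Suppose ε > 0. We seek δ > 0 such that 0 < |y + 5| < δ implies |6/y + 6/5| < ε.
|6/y + 6/5| = 6·|-5 − y|/(5·|y|) = 6|y + 5|/(5|y|).
Require δ ≤ 5/2 so that |y| > 5 − 5/2 = 5/2, hence 5|y| > 25/2.
Then |6/y + 6/5| < 6|y + 5|/(25/2), which is < ε when |y + 5| < (25/12)ε.
Take δ = min(5/2, (25/12)ε). Then 0 < |y + 5| < δ gives both |y + 5| < 5/2 and |y + 5| < (25/12)ε, so |6/y + 6/5| < ε.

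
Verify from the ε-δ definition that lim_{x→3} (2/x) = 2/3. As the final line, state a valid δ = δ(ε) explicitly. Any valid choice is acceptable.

δ = min(3/2, (9/4)ε)

Let ε > 0. We seek δ > 0 such that 0 < |x − 3| < δ implies |2/x − (2/3)| < ε.
|2/x − (2/3)| = 2·|3 − x|/(3·|x|) = 2|x − 3|/(3|x|).
Restrict δ ≤ 3/2. Then |x − 3| < 3/2 gives |x| > 3/2, so 3|x| > 9/2.
Then |2/x − (2/3)| < 2|x − 3|/(9/2), which is < ε when |x − 3| < (9/4)ε.
Take δ = min(3/2, (9/4)ε). Then 0 < |x − 3| < δ gives both |x − 3| < 3/2 and |x − 3| < (9/4)ε, so |2/x − (2/3)| < ε.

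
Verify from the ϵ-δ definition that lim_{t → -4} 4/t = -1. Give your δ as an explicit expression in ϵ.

Let ϵ > 0. We seek δ > 0 such that 0 < |t + 4| < δ implies |4/t + 1| < ϵ.
|4/t + 1| = 4·|-4 − t|/(4·|t|) = 4|t + 4|/(4|t|).
Require δ ≤ 2 so that |t| > 4 − 2 = 2, hence 4|t| > 8.
Then |4/t + 1| < 4|t + 4|/8, which is < ϵ when |t + 4| < 2ϵ.
Take δ = min(2, 2ϵ). Then 0 < |t + 4| < δ gives both |t + 4| < 2 and |t + 4| < 2ϵ, so |4/t + 1| < ϵ.

δ = min(2, 2ϵ)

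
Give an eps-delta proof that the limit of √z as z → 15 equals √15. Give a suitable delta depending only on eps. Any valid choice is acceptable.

delta = min(15, √15·eps)

Let eps > 0. We want delta > 0 such that 0 < |z − 15| < delta implies |√z − √15| < eps.
Rationalise: √z − √15 = (z − 15)/(√z + √15), so |√z − √15| = |z − 15|/(√z + √15).
Restrict delta ≤ 15 so that |z − 15| < 15 forces z > 0, and then √z + √15 > √15.
Hence |√z − √15| < |z − 15|/√15, which is < eps once |z − 15| < √15·eps.
Take delta = min(15, √15·eps). If 0 < |z − 15| < delta then z > 0 and |√z − √15| < |z − 15|/√15 < eps.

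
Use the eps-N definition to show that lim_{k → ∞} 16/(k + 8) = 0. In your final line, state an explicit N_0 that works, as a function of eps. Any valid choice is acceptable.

Let eps > 0. For k ≥ 1, |16/(k + 8) − 0| = 16/(k + 8) ≤ 16/k.
We need 16/k < eps, i.e. k > 16/eps.
Take N_0 = 16/eps. If k > N_0 then |16/(k + 8)| ≤ 16/k < eps.

N_0 = 16/eps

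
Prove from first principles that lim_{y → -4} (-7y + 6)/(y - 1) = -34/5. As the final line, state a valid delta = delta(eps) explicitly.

delta = min(5/2, (25/2)eps)

Let eps > 0. We want delta > 0 with 0 < |y + 4| < delta ⇒ |(-7y + 6)/(y - 1) + 34/5| < eps.
Combining over a common denominator, (-7y + 6)/(y - 1) + 34/5 = [(-7y + 6)·(-5) − 34·(y - 1)] / [(-5)·(y - 1)] = 1(y + 4) / ((-5)(y - 1)).
So |(-7y + 6)/(y - 1) + 34/5| = |y + 4| / (5·|y − 1|).
Restrict delta ≤ 5/2. Then |y + 4| < 5/2 gives |y − 1| = |(y + 4) + (-5)| ≥ 5 − 5/2 = 5/2.
Hence |(-7y + 6)/(y - 1) + 34/5| < |y + 4|/(5·(5/2)) = (2/25)|y + 4|, which is < eps once |y + 4| < (25/2)eps.
Take delta = min(5/2, (25/2)eps). Then 0 < |y + 4| < delta forces both bounds, so |(-7y + 6)/(y - 1) + 34/5| < eps.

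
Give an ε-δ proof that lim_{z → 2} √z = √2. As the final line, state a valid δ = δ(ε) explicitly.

δ = min(2, √2·ε)

Let ε > 0. We want δ > 0 such that 0 < |z − 2| < δ implies |√z − √2| < ε.
Multiplying by the conjugate, |√z − √2| = |z − 2|/(√z + √2).
Restrict δ ≤ 2 so that |z − 2| < 2 forces z > 0, and then √z + √2 > √2.
Hence |√z − √2| < |z − 2|/√2, which is < ε once |z − 2| < √2·ε.
Take δ = min(2, √2·ε). If 0 < |z − 2| < δ then z > 0 and |√z − √2| < |z − 2|/√2 < ε.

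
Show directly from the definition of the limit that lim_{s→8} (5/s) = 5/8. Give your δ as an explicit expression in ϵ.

δ = min(4, (32/5)ϵ)

Let ϵ > 0 be given. We seek δ > 0 such that 0 < |s − 8| < δ implies |5/s − (5/8)| < ϵ.
|5/s − (5/8)| = 5·|8 − s|/(8·|s|) = 5|s − 8|/(8|s|).
Require δ ≤ 4 so that |s| > 8 − 4 = 4, hence 8|s| > 32.
Then |5/s − (5/8)| < 5|s − 8|/32, which is < ϵ when |s − 8| < (32/5)ϵ.
Take δ = min(4, (32/5)ϵ). Then 0 < |s − 8| < δ gives both |s − 8| < 4 and |s − 8| < (32/5)ϵ, so |5/s − (5/8)| < ϵ.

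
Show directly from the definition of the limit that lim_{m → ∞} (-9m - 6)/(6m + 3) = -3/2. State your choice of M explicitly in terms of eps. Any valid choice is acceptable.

M = (1/4)/eps

Let eps > 0 be given. For m ≥ 1, |(-9m - 6)/(6m + 3) + 3/2| = |-9|/(6(6m + 3)) = 9/(6(6m + 3)).
Since 6m + 3 ≥ 6m for m ≥ 1, this is ≤ 9/(6·6m) = (1/4)/m.
So |(-9m - 6)/(6m + 3) + 3/2| < eps whenever m > (1/4)/eps.
Take M = (1/4)/eps. If m > M then |(-9m - 6)/(6m + 3) + 3/2| ≤ (1/4)/m < eps.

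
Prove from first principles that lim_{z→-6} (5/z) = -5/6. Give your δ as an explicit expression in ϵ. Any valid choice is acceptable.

δ = min(3, (18/5)ϵ)

Suppose ϵ > 0. We seek δ > 0 such that 0 < |z + 6| < δ implies |5/z + 5/6| < ϵ.
|5/z + 5/6| = 5·|-6 − z|/(6·|z|) = 5|z + 6|/(6|z|).
Require δ ≤ 3 so that |z| > 6 − 3 = 3, hence 6|z| > 18.
Then |5/z + 5/6| < 5|z + 6|/18, which is < ϵ when |z + 6| < (18/5)ϵ.
Take δ = min(3, (18/5)ϵ). Then 0 < |z + 6| < δ gives both |z + 6| < 3 and |z + 6| < (18/5)ϵ, so |5/z + 5/6| < ϵ.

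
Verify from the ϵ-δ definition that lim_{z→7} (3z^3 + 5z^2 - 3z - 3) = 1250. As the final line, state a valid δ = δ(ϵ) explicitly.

δ = min(1, ϵ/579)

Suppose ϵ > 0. We want δ > 0 such that 0 < |z − 7| < δ implies |(3z^3 + 5z^2 - 3z - 3) − 1250| < ϵ.
(3z^3 + 5z^2 - 3z - 3) − 1250 = 3z^3 + 5z^2 - 3z - 1253 = (z − 7)(3z^2 + 26z + 179).
So |(3z^3 + 5z^2 - 3z - 3) − 1250| = |z − 7|·|3z^2 + 26z + 179|.
Assume first that |z − 7| < 1, so |z| < 8. Then |3z^2 + 26z + 179| ≤ 3·8^2 + 26·8 + 179 = 579.
Hence |(3z^3 + 5z^2 - 3z - 3) − 1250| ≤ 579|z − 7| < ϵ provided |z − 7| < ϵ/579.
Choosing δ = min(1, ϵ/579) ensures both conditions, hence |(3z^3 + 5z^2 - 3z - 3) − 1250| < ϵ.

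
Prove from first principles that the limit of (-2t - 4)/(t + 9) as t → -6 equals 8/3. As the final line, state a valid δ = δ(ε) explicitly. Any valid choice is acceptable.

δ = min(3/2, (9/28)ε)

Fix ε > 0. We want δ > 0 with 0 < |t + 6| < δ ⇒ |(-2t - 4)/(t + 9) − (8/3)| < ε.
Combining over a common denominator, (-2t - 4)/(t + 9) − (8/3) = [(-2t - 4)·3 − 8·(t + 9)] / [3·(t + 9)] = -14(t + 6) / (3(t + 9)).
So |(-2t - 4)/(t + 9) − (8/3)| = 14|t + 6| / (3·|t + 9|).
Restrict δ ≤ 3/2. Then |t + 6| < 3/2 gives |t + 9| = |(t + 6) + 3| ≥ 3 − 3/2 = 3/2.
Hence |(-2t - 4)/(t + 9) − (8/3)| < 14|t + 6|/(3·(3/2)) = (28/9)|t + 6|, which is < ε once |t + 6| < (9/28)ε.
Take δ = min(3/2, (9/28)ε). Then 0 < |t + 6| < δ forces both bounds, so |(-2t - 4)/(t + 9) − (8/3)| < ε.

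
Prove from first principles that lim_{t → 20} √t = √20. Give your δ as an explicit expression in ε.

δ = min(20, √20·ε)

Suppose ε > 0. We want δ > 0 such that 0 < |t − 20| < δ implies |√t − √20| < ε.
Rationalise: √t − √20 = (t − 20)/(√t + √20), so |√t − √20| = |t − 20|/(√t + √20).
Restrict δ ≤ 20 so that |t − 20| < 20 forces t > 0, and then √t + √20 > √20.
Hence |√t − √20| < |t − 20|/√20, which is < ε once |t − 20| < √20·ε.
Take δ = min(20, √20·ε). If 0 < |t − 20| < δ then t > 0 and |√t − √20| < |t − 20|/√20 < ε.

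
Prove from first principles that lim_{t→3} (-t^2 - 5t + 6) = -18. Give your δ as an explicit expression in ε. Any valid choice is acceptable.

Let ε > 0 be given. We want δ > 0 such that 0 < |t − 3| < δ implies |(-t^2 - 5t + 6) + 18| < ε.
(-t^2 - 5t + 6) + 18 = -t^2 - 5t + 24 = (t − 3)(-t - 8).
So |(-t^2 - 5t + 6) + 18| = |t − 3|·|-t - 8|.
Assume first that |t − 3| < 1, so |t| < 4. Then |-t - 8| ≤ 4 + 8 = 12.
Hence |(-t^2 - 5t + 6) + 18| ≤ 12|t − 3| < ε provided |t − 3| < ε/12.
Take δ = min(1, ε/12). Then 0 < |t − 3| < δ gives both |t − 3| < 1 and |t − 3| < ε/12, so |(-t^2 - 5t + 6) + 18| < ε.

δ = min(1, ε/12)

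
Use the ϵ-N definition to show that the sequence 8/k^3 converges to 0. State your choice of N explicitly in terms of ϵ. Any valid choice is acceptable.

Let ϵ > 0. For k ≥ 1, |8/k^3 − 0| = 8/k^3.
8/k^3 < ϵ ⇔ k^3 > 8/ϵ ⇔ k > (8/ϵ)^{1/3}.
Take N = (8/ϵ)^{1/3}. Then k > N implies 8/k^3 < ϵ.

N = (8/ϵ)^{1/3}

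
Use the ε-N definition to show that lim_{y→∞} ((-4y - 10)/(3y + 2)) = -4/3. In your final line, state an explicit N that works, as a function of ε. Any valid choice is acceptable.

N = (22/9)/ε

Let ε > 0 be given. We seek N > 0 such that y > N implies |(-4y - 10)/(3y + 2) + 4/3| < ε.
(-4y - 10)/(3y + 2) + 4/3 = (3(-4y - 10) − (-4)(3y + 2)) / (3(3y + 2)) = -22/(3(3y + 2)).
For y > 0 we have 3y + 2 > 3y, so |(-4y - 10)/(3y + 2) + 4/3| = 22/(3(3y + 2)) < 22/(3·3y) = (22/9)/y.
Thus |(-4y - 10)/(3y + 2) + 4/3| < ε whenever y > (22/9)/ε.
Take N = (22/9)/ε. If y > N then |(-4y - 10)/(3y + 2) + 4/3| < (22/9)/y < ε.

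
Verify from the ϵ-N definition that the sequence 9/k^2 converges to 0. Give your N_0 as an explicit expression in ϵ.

N_0 = (9/ϵ)^{1/2}

Let ϵ > 0 be given. For k ≥ 1, |9/k^2 − 0| = 9/k^2.
9/k^2 < ϵ ⇔ k^2 > 9/ϵ ⇔ k > (9/ϵ)^{1/2}.
Take N_0 = (9/ϵ)^{1/2}. Then k > N_0 implies 9/k^2 < ϵ.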